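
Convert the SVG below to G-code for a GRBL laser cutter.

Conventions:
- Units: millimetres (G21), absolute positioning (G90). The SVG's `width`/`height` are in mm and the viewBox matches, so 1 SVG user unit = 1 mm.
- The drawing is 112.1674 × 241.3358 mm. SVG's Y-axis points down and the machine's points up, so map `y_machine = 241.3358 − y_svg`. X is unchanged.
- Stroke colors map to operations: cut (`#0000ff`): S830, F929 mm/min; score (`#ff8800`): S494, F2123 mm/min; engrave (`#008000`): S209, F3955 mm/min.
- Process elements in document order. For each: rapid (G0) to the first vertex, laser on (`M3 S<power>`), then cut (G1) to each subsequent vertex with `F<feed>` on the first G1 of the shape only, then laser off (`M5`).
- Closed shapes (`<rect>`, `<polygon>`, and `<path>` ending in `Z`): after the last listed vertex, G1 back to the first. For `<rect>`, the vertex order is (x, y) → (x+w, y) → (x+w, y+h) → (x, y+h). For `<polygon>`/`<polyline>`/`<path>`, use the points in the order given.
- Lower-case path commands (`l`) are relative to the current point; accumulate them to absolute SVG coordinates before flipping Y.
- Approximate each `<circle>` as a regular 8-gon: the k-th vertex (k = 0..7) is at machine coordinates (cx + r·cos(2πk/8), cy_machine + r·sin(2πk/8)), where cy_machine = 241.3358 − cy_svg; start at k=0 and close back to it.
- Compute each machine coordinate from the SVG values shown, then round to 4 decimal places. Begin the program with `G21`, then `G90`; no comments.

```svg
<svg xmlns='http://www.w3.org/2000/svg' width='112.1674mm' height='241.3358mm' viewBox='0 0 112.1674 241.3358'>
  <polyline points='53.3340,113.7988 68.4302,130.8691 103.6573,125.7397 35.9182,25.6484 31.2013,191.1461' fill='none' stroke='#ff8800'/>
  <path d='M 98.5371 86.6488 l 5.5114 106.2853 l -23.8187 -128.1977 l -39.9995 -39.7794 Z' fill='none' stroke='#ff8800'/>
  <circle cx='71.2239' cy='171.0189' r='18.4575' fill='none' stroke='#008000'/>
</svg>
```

Since the viewBox matches the mm dimensions, user units are millimetres directly. The only transform is the Y-flip y_m = 241.3358 − y_svg.

Shape 1 is a open polyline drawn with `<polyline>`. Its stroke #ff8800 means score at S494, F2123. After flipping Y the toolpath is (53.3340,127.5370) → (68.4302,110.4667) → (103.6573,115.5961) → (35.9182,215.6874) → (31.2013,50.1897).

Shape 2 is a closed polygon drawn with `<path>`. Its stroke #ff8800 means score at S494, F2123. After flipping Y the toolpath is (98.5371,154.6870) → (104.0485,48.4017) → (80.2298,176.5994) → (40.2303,216.3788) → (98.5371,154.6870), returning to the start.

Shape 3 is a circle drawn with `<circle>`. Its stroke #008000 means engrave at S209, F3955. After flipping Y the toolpath is (89.6814,70.3169) → (84.2753,83.3683) → (71.2239,88.7744) → (58.1725,83.3683) → (52.7664,70.3169) → (58.1725,57.2655) → (71.2239,51.8594) → (84.2753,57.2655) → (89.6814,70.3169), returning to the start.

G21
G90
G0 X53.3340 Y127.5370
M3 S494
G1 X68.4302 Y110.4667 F2123
G1 X103.6573 Y115.5961
G1 X35.9182 Y215.6874
G1 X31.2013 Y50.1897
M5
G0 X98.5371 Y154.6870
M3 S494
G1 X104.0485 Y48.4017 F2123
G1 X80.2298 Y176.5994
G1 X40.2303 Y216.3788
G1 X98.5371 Y154.6870
M5
G0 X89.6814 Y70.3169
M3 S209
G1 X84.2753 Y83.3683 F3955
G1 X71.2239 Y88.7744
G1 X58.1725 Y83.3683
G1 X52.7664 Y70.3169
G1 X58.1725 Y57.2655
G1 X71.2239 Y51.8594
G1 X84.2753 Y57.2655
G1 X89.6814 Y70.3169
M5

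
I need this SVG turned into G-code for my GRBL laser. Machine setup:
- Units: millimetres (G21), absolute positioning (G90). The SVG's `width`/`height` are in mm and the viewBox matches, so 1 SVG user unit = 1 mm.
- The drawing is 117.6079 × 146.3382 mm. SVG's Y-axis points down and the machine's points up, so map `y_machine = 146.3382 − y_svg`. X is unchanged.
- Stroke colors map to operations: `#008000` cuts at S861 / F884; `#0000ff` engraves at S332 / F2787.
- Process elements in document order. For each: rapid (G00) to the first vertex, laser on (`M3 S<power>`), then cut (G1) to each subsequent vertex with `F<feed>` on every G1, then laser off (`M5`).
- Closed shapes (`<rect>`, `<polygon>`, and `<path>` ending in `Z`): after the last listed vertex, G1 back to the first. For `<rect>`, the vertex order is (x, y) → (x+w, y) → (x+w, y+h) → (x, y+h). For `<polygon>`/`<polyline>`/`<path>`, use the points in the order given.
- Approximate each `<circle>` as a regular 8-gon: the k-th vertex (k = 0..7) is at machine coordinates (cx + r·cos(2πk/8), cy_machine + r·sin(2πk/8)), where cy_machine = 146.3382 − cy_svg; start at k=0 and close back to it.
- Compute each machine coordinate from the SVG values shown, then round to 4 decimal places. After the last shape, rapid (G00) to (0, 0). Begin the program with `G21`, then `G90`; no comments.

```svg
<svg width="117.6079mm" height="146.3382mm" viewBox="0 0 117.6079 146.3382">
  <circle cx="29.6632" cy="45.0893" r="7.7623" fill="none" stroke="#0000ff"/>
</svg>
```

1 u = 1 mm; y_m = 146.3382 − y.

[1] `<circle>` circle, #0000ff→engrave S332 F2787: (37.4255,101.2489) → (35.1520,106.7377) → (29.6632,109.0112) → (24.1744,106.7377) → (21.9009,101.2489) → (24.1744,95.7601) → (29.6632,93.4866) → (35.1520,95.7601) → (37.4255,101.2489) (closed)

G21
G90
G00 X37.4255 Y101.2489
M3 S332
G1 X35.1520 Y106.7377 F2787
G1 X29.6632 Y109.0112 F2787
G1 X24.1744 Y106.7377 F2787
G1 X21.9009 Y101.2489 F2787
G1 X24.1744 Y95.7601 F2787
G1 X29.6632 Y93.4866 F2787
G1 X35.1520 Y95.7601 F2787
G1 X37.4255 Y101.2489 F2787
M5
G00 X0.0000 Y0.0000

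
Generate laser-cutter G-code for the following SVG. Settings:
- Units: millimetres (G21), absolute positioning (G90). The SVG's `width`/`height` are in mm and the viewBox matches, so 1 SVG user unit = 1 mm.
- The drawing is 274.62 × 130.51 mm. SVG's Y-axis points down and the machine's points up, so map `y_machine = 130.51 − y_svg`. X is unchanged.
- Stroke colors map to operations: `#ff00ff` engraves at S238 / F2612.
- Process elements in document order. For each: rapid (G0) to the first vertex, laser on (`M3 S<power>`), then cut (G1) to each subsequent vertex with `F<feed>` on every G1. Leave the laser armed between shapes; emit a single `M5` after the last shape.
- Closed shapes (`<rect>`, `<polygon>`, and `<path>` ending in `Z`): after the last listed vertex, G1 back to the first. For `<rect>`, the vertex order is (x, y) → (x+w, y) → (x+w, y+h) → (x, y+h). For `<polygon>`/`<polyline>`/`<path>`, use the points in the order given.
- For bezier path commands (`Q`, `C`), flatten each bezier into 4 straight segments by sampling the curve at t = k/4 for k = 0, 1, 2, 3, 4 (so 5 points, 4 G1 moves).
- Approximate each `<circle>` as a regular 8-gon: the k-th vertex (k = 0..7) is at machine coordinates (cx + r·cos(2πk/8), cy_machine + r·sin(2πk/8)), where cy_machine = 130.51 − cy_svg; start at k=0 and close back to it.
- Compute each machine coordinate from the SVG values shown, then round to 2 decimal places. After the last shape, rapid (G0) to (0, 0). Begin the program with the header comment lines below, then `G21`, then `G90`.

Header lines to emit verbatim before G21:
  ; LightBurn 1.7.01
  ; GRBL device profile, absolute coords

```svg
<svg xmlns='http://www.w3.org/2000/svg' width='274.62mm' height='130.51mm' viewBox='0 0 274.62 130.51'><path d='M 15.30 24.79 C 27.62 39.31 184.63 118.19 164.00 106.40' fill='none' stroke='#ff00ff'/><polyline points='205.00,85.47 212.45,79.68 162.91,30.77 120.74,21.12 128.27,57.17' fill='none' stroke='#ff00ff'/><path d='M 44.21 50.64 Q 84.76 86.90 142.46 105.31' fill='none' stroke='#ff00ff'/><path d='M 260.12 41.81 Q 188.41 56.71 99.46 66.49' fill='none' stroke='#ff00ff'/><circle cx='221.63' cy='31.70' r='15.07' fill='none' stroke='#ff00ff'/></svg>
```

viewBox `0 0 274.62 130.51` with mm width/height → 1 unit = 1 mm. Flip: y_m = 130.51 − y_svg.

**Shape 1** — `<path>` cubic bezier, stroke `#ff00ff` → engrave (S238, F2612). Control points (SVG): P0=(15.30,24.79), P1=(27.62,39.31), P2=(184.63,118.19), P3=(164.00,106.40); sampled at t=k/4. Machine vertices: (15.30,105.72) → (46.63,85.18) → (102.01,55.05) → (151.20,29.85) → (164.00,24.11). Open path.

**Shape 2** — `<polyline>` open polyline, stroke `#ff00ff` → engrave (S238, F2612). Machine vertices: (205.00,45.04) → (212.45,50.83) → (162.91,99.74) → (120.74,109.39) → (128.27,73.34). Open path.

**Shape 3** — `<path>` quadratic bezier, stroke `#ff00ff` → engrave (S238, F2612). Control points (SVG): P0=(44.21,50.64), P1=(84.76,86.90), P2=(142.46,105.31); sampled at t=k/4. Machine vertices: (44.21,79.87) → (65.56,62.86) → (89.05,48.07) → (114.68,35.52) → (142.46,25.20). Open path.

**Shape 4** — `<path>` quadratic bezier, stroke `#ff00ff` → engrave (S238, F2612). Control points (SVG): P0=(260.12,41.81), P1=(188.41,56.71), P2=(99.46,66.49); sampled at t=k/4. Machine vertices: (260.12,88.70) → (223.19,81.57) → (184.10,75.08) → (142.86,69.23) → (99.46,64.02). Open path.

**Shape 5** — `<circle>` circle, stroke `#ff00ff` → engrave (S238, F2612). Machine vertices: (236.70,98.81) → (232.29,109.47) → (221.63,113.88) → (210.97,109.47) → (206.56,98.81) → (210.97,88.15) → (221.63,83.74) → (232.29,88.15) → (236.70,98.81). Closed: final G1 returns to the first vertex.

; LightBurn 1.7.01
; GRBL device profile, absolute coords
G21
G90
G0 X15.30 Y105.72
M3 S238
G1 X46.63 Y85.18 F2612
G1 X102.01 Y55.05 F2612
G1 X151.20 Y29.85 F2612
G1 X164.00 Y24.11 F2612
G0 X205.00 Y45.04
M3 S238
G1 X212.45 Y50.83 F2612
G1 X162.91 Y99.74 F2612
G1 X120.74 Y109.39 F2612
G1 X128.27 Y73.34 F2612
G0 X44.21 Y79.87
M3 S238
G1 X65.56 Y62.86 F2612
G1 X89.05 Y48.07 F2612
G1 X114.68 Y35.52 F2612
G1 X142.46 Y25.20 F2612
G0 X260.12 Y88.70
M3 S238
G1 X223.19 Y81.57 F2612
G1 X184.10 Y75.08 F2612
G1 X142.86 Y69.23 F2612
G1 X99.46 Y64.02 F2612
G0 X236.70 Y98.81
M3 S238
G1 X232.29 Y109.47 F2612
G1 X221.63 Y113.88 F2612
G1 X210.97 Y109.47 F2612
G1 X206.56 Y98.81 F2612
G1 X210.97 Y88.15 F2612
G1 X221.63 Y83.74 F2612
G1 X232.29 Y88.15 F2612
G1 X236.70 Y98.81 F2612
M5
G0 X0.00 Y0.00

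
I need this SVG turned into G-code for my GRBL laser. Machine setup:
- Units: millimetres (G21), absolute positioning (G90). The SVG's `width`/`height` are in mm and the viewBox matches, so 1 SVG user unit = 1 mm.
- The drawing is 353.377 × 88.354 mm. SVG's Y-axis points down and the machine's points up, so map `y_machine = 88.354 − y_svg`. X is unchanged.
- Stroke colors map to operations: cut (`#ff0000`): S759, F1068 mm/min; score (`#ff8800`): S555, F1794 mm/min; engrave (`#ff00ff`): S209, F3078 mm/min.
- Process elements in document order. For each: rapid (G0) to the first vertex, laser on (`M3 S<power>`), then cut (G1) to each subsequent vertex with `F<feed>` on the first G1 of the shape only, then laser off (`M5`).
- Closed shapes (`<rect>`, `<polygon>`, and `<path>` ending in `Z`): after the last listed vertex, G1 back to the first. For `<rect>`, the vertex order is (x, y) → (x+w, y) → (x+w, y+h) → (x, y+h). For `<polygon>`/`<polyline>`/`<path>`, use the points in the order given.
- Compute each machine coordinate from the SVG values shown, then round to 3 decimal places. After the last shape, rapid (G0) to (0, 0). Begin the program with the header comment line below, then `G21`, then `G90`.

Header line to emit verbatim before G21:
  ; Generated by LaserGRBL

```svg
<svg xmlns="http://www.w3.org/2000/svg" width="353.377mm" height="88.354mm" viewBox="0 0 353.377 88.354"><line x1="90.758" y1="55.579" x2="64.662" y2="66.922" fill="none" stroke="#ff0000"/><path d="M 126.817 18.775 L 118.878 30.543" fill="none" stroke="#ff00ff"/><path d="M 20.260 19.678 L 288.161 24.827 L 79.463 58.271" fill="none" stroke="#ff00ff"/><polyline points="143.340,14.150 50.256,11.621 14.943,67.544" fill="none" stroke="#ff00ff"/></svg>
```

1 u = 1 mm; y_m = 88.354 − y.

[1] `<line>` line segment, #ff0000→cut S759 F1068: (90.758,32.775) → (64.662,21.432)

[2] `<path>` line segment, #ff00ff→engrave S209 F3078: (126.817,69.579) → (118.878,57.811)

[3] `<path>` open polyline, #ff00ff→engrave S209 F3078: (20.260,68.676) → (288.161,63.527) → (79.463,30.083)

[4] `<polyline>` open polyline, #ff00ff→engrave S209 F3078: (143.340,74.204) → (50.256,76.733) → (14.943,20.810)

; Generated by LaserGRBL
G21
G90
G0 X90.758 Y32.775
M3 S759
G1 X64.662 Y21.432 F1068
M5
G0 X126.817 Y69.579
M3 S209
G1 X118.878 Y57.811 F3078
M5
G0 X20.260 Y68.676
M3 S209
G1 X288.161 Y63.527 F3078
G1 X79.463 Y30.083
M5
G0 X143.340 Y74.204
M3 S209
G1 X50.256 Y76.733 F3078
G1 X14.943 Y20.810
M5
G0 X0.000 Y0.000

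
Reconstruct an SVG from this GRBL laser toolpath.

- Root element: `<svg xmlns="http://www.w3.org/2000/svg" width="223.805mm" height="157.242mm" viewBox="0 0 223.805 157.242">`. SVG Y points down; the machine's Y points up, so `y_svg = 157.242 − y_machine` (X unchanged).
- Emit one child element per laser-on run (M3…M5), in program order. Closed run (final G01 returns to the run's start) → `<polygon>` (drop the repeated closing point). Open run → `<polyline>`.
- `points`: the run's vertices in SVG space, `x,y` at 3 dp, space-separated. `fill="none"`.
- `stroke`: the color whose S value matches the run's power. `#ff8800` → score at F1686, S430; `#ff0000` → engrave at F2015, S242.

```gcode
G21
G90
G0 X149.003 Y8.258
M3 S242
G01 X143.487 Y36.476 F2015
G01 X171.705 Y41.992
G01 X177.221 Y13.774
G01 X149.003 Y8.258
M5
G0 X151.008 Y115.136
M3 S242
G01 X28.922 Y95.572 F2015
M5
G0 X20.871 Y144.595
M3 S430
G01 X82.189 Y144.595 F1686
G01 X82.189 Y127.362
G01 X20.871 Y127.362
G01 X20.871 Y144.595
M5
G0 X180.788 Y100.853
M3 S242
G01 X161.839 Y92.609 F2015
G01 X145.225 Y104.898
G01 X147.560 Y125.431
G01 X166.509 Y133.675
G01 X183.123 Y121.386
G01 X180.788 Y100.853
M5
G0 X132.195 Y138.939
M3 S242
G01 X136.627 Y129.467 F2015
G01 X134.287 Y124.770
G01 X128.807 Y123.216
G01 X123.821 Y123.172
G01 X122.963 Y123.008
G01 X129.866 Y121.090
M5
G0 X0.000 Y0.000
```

Machine Y-up, SVG Y-down with viewBox height 157.242, so y_svg = 157.242 − y_machine; X carries over.

Run 1: S242 ⇒ engrave layer `#ff0000`. The run returns to its start, so emit a `<polygon>` with points (Y-flipped): 149.003,148.984 143.487,120.766 171.705,115.250 177.221,143.468.

Run 2: the run's S242 means `#ff0000` (engrave). The run is open, so emit a `<polyline>` with points (Y-flipped): 151.008,42.106 28.922,61.670.

Run 3: the run's S430 means `#ff8800` (score). The run returns to its start, so emit a `<polygon>` with points (Y-flipped): 20.871,12.647 82.189,12.647 82.189,29.880 20.871,29.880.

Run 4: S242 ⇒ engrave layer `#ff0000`. The run returns to its start, so emit a `<polygon>` with points (Y-flipped): 180.788,56.389 161.839,64.633 145.225,52.344 147.560,31.811 166.509,23.567 183.123,35.856.

Run 5: power S242 maps to stroke `#ff0000` (engrave). The run is open, so emit a `<polyline>` with points (Y-flipped): 132.195,18.303 136.627,27.775 134.287,32.472 128.807,34.026 123.821,34.070 122.963,34.234 129.866,36.152.

<svg xmlns="http://www.w3.org/2000/svg" width="223.805mm" height="157.242mm" viewBox="0 0 223.805 157.242">
  <polygon points="149.003,148.984 143.487,120.766 171.705,115.250 177.221,143.468" fill="none" stroke="#ff0000"/>
  <polyline points="151.008,42.106 28.922,61.670" fill="none" stroke="#ff0000"/>
  <polygon points="20.871,12.647 82.189,12.647 82.189,29.880 20.871,29.880" fill="none" stroke="#ff8800"/>
  <polygon points="180.788,56.389 161.839,64.633 145.225,52.344 147.560,31.811 166.509,23.567 183.123,35.856" fill="none" stroke="#ff0000"/>
  <polyline points="132.195,18.303 136.627,27.775 134.287,32.472 128.807,34.026 123.821,34.070 122.963,34.234 129.866,36.152" fill="none" stroke="#ff0000"/>
</svg>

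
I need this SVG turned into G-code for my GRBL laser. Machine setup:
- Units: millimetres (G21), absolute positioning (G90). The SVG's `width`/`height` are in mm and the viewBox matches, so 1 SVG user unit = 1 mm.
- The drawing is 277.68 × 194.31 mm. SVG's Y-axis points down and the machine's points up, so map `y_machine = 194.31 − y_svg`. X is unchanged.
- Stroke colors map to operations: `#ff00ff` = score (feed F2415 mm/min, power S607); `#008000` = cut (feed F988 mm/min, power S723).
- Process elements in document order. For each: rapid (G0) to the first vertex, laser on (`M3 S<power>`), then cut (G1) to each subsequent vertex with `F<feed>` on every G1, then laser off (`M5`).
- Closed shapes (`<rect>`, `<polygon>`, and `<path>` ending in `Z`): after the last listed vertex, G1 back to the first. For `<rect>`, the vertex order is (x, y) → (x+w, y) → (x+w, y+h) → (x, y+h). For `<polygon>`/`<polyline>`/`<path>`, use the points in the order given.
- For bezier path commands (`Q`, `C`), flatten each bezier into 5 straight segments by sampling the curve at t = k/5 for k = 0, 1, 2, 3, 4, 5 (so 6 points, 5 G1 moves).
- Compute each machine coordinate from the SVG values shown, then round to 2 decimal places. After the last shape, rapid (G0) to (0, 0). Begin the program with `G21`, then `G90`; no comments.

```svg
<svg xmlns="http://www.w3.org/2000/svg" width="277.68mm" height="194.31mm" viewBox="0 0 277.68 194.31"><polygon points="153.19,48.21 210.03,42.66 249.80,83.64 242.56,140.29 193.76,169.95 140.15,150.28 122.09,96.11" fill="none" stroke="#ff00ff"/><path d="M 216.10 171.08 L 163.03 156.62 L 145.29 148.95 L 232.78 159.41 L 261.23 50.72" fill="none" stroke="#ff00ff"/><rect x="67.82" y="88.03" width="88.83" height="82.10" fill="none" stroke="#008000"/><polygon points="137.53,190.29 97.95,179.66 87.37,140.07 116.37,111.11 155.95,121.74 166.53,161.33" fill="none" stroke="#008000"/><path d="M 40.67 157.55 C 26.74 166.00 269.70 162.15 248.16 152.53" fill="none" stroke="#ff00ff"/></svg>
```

viewBox `0 0 277.68 194.31` with mm width/height → 1 unit = 1 mm. Flip: y_m = 194.31 − y_svg.

**Shape 1** — `<polygon>` regular polygon, stroke `#ff00ff` → score (S607, F2415). Machine vertices: (153.19,146.10) → (210.03,151.65) → (249.80,110.67) → (242.56,54.02) → (193.76,24.36) → (140.15,44.03) → (122.09,98.20) → (153.19,146.10). Closed: final G1 returns to the first vertex.

**Shape 2** — `<path>` open polyline, stroke `#ff00ff` → score (S607, F2415). Machine vertices: (216.10,23.23) → (163.03,37.69) → (145.29,45.36) → (232.78,34.90) → (261.23,143.59). Open path.

**Shape 3** — `<rect>` rectangle, stroke `#008000` → cut (S723, F988). Machine vertices: (67.82,106.28) → (156.65,106.28) → (156.65,24.18) → (67.82,24.18) → (67.82,106.28). Closed: final G1 returns to the first vertex.

**Shape 4** — `<polygon>` regular polygon, stroke `#008000` → cut (S723, F988). Machine vertices: (137.53,4.02) → (97.95,14.65) → (87.37,54.24) → (116.37,83.20) → (155.95,72.57) → (166.53,32.98) → (137.53,4.02). Closed: final G1 returns to the first vertex.

**Shape 5** — `<path>` cubic bezier, stroke `#ff00ff` → score (S607, F2415). Control points (SVG): P0=(40.67,157.55), P1=(26.74,166.00), P2=(269.70,162.15), P3=(248.16,152.53); sampled at t=k/5. Machine vertices: (40.67,36.76) → (58.97,33.11) → (113.89,32.11) → (180.42,33.42) → (233.52,36.75) → (248.16,41.78). Open path.

G21
G90
G0 X153.19 Y146.10
M3 S607
G1 X210.03 Y151.65 F2415
G1 X249.80 Y110.67 F2415
G1 X242.56 Y54.02 F2415
G1 X193.76 Y24.36 F2415
G1 X140.15 Y44.03 F2415
G1 X122.09 Y98.20 F2415
G1 X153.19 Y146.10 F2415
M5
G0 X216.10 Y23.23
M3 S607
G1 X163.03 Y37.69 F2415
G1 X145.29 Y45.36 F2415
G1 X232.78 Y34.90 F2415
G1 X261.23 Y143.59 F2415
M5
G0 X67.82 Y106.28
M3 S723
G1 X156.65 Y106.28 F988
G1 X156.65 Y24.18 F988
G1 X67.82 Y24.18 F988
G1 X67.82 Y106.28 F988
M5
G0 X137.53 Y4.02
M3 S723
G1 X97.95 Y14.65 F988
G1 X87.37 Y54.24 F988
G1 X116.37 Y83.20 F988
G1 X155.95 Y72.57 F988
G1 X166.53 Y32.98 F988
G1 X137.53 Y4.02 F988
M5
G0 X40.67 Y36.76
M3 S607
G1 X58.97 Y33.11 F2415
G1 X113.89 Y32.11 F2415
G1 X180.42 Y33.42 F2415
G1 X233.52 Y36.75 F2415
G1 X248.16 Y41.78 F2415
M5
G0 X0.00 Y0.00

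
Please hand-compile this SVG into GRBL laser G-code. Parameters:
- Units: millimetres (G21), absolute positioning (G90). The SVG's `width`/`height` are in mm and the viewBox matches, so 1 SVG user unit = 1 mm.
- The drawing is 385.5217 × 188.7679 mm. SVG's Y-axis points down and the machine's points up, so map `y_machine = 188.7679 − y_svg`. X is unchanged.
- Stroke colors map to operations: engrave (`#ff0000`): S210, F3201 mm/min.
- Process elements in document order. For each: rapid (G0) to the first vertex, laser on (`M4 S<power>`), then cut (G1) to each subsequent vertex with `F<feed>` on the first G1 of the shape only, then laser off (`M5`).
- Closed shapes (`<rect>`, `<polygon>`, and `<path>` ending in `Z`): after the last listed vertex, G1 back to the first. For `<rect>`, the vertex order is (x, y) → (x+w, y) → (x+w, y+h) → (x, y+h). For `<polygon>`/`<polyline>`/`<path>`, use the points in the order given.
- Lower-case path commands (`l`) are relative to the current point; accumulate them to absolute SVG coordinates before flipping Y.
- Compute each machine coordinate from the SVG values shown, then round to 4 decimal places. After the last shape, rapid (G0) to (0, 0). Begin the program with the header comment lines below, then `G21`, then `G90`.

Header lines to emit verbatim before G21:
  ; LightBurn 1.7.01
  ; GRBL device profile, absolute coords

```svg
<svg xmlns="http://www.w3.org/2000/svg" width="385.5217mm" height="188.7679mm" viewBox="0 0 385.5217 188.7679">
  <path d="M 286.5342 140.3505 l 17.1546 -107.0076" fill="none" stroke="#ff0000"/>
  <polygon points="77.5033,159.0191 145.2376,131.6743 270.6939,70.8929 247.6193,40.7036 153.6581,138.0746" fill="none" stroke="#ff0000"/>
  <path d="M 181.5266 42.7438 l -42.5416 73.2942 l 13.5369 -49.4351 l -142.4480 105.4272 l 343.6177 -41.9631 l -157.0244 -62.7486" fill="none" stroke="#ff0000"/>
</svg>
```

; LightBurn 1.7.01
; GRBL device profile, absolute coords
G21
G90
G0 X286.5342 Y48.4174
M4 S210
G1 X303.6888 Y155.4250 F3201
M5
G0 X77.5033 Y29.7488
M4 S210
G1 X145.2376 Y57.0936 F3201
G1 X270.6939 Y117.8750
G1 X247.6193 Y148.0643
G1 X153.6581 Y50.6933
G1 X77.5033 Y29.7488
M5
G0 X181.5266 Y146.0241
M4 S210
G1 X138.9850 Y72.7299 F3201
G1 X152.5219 Y122.1650
G1 X10.0739 Y16.7378
G1 X353.6916 Y58.7009
G1 X196.6672 Y121.4495
M5
G0 X0.0000 Y0.0000

1 u = 1 mm; y_m = 188.7679 − y.

[1] `<path>` line segment, #ff0000→engrave S210 F3201: (286.5342,48.4174) → (303.6888,155.4250)

[2] `<polygon>` closed polygon, #ff0000→engrave S210 F3201: (77.5033,29.7488) → (145.2376,57.0936) → (270.6939,117.8750) → (247.6193,148.0643) → (153.6581,50.6933) → (77.5033,29.7488) (closed)

[3] `<path>` open polyline, #ff0000→engrave S210 F3201: (181.5266,146.0241) → (138.9850,72.7299) → (152.5219,122.1650) → (10.0739,16.7378) → (353.6916,58.7009) → (196.6672,121.4495)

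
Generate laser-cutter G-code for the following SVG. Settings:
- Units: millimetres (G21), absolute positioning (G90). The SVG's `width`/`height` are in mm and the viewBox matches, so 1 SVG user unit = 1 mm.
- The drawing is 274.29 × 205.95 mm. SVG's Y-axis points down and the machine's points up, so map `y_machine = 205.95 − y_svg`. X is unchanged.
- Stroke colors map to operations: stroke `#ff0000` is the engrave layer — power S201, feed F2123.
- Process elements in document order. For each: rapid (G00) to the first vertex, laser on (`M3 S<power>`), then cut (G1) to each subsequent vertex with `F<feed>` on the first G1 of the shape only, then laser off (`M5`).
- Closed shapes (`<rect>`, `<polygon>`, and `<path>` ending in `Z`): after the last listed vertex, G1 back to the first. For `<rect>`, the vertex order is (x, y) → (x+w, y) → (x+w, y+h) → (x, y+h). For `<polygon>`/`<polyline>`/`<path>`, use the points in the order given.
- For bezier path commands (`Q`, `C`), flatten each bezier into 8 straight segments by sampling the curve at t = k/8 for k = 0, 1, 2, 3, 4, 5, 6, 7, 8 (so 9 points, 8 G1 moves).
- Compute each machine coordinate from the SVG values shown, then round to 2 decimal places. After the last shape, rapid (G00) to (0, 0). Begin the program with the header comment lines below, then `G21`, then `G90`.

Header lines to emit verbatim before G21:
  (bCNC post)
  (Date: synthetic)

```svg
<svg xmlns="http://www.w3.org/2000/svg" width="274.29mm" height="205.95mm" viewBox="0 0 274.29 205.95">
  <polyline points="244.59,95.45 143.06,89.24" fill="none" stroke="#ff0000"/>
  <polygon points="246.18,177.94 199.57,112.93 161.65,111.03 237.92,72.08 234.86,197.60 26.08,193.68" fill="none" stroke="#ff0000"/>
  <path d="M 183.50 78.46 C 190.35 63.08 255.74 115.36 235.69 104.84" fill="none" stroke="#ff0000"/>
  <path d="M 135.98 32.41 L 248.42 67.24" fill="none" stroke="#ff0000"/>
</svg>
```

1 u = 1 mm; y_m = 205.95 − y.

[1] `<polyline>` line segment, #ff0000→engrave S201 F2123: (244.59,110.50) → (143.06,116.71)

[2] `<polygon>` closed polygon, #ff0000→engrave S201 F2123: (246.18,28.01) → (199.57,93.02) → (161.65,94.92) → (237.92,133.87) → (234.86,8.35) → (26.08,12.27) → (246.18,28.01) (closed)

[3] `<path>` cubic bezier, #ff0000→engrave S201 F2123: (183.50,127.49) → (188.53,130.34) → (197.36,128.38) → (208.31,123.13) → (219.68,116.12) → (229.79,108.89) → (236.96,102.96) → (239.48,99.85) → (235.69,101.11)

[4] `<path>` line segment, #ff0000→engrave S201 F2123: (135.98,173.54) → (248.42,138.71)

(bCNC post)
(Date: synthetic)
G21
G90
G00 X244.59 Y110.50
M3 S201
G1 X143.06 Y116.71 F2123
M5
G00 X246.18 Y28.01
M3 S201
G1 X199.57 Y93.02 F2123
G1 X161.65 Y94.92
G1 X237.92 Y133.87
G1 X234.86 Y8.35
G1 X26.08 Y12.27
G1 X246.18 Y28.01
M5
G00 X183.50 Y127.49
M3 S201
G1 X188.53 Y130.34 F2123
G1 X197.36 Y128.38
G1 X208.31 Y123.13
G1 X219.68 Y116.12
G1 X229.79 Y108.89
G1 X236.96 Y102.96
G1 X239.48 Y99.85
G1 X235.69 Y101.11
M5
G00 X135.98 Y173.54
M3 S201
G1 X248.42 Y138.71 F2123
M5
G00 X0.00 Y0.00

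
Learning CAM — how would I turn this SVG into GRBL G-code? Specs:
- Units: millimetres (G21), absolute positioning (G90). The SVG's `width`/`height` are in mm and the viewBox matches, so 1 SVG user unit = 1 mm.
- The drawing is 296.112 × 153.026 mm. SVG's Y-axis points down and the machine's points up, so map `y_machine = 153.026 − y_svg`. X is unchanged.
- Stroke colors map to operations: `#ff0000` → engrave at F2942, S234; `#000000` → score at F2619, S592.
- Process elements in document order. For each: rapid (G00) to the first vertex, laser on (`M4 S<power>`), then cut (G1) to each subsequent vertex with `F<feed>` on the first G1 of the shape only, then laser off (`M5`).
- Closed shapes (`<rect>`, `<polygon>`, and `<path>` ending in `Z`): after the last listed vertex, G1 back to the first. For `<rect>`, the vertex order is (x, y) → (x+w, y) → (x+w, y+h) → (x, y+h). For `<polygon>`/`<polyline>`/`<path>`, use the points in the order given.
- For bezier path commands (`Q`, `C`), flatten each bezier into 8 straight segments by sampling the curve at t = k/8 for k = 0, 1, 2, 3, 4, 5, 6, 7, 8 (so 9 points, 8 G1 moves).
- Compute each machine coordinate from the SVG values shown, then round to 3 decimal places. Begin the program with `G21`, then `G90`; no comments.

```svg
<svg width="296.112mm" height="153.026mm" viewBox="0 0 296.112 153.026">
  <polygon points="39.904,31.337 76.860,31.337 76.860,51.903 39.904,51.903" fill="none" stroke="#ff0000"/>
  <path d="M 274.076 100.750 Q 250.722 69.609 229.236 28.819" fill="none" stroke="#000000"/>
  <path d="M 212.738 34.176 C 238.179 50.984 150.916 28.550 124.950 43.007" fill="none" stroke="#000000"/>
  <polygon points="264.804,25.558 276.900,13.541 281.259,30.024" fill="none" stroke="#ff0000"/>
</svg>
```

viewBox `0 0 296.112 153.026` with mm width/height → 1 unit = 1 mm. Flip: y_m = 153.026 − y_svg.

**Shape 1** — `<polygon>` rectangle, stroke `#ff0000` → engrave (S234, F2942). Machine vertices: (39.904,121.689) → (76.860,121.689) → (76.860,101.123) → (39.904,101.123) → (39.904,121.689). Closed: final G1 returns to the first vertex.

**Shape 2** — `<path>` quadratic bezier, stroke `#000000` → score (S592, F2619). Control points (SVG): P0=(274.076,100.750), P1=(250.722,69.609), P2=(229.236,28.819); sampled at t=k/8. Machine vertices: (274.076,52.276) → (268.267,60.212) → (262.516,68.450) → (256.823,76.989) → (251.189,85.829) → (245.613,94.971) → (240.096,104.415) → (234.637,114.160) → (229.236,124.207). Open path.

**Shape 3** — `<path>` cubic bezier, stroke `#000000` → score (S592, F2619). Control points (SVG): P0=(212.738,34.176), P1=(238.179,50.984), P2=(150.916,28.550), P3=(124.950,43.007); sampled at t=k/8. Machine vertices: (212.738,118.850) → (217.335,114.238) → (213.406,112.412) → (202.988,112.481) → (188.122,113.553) → (170.846,114.735) → (153.199,115.134) → (137.221,113.860) → (124.950,110.019). Open path.

**Shape 4** — `<polygon>` regular polygon, stroke `#ff0000` → engrave (S234, F2942). Machine vertices: (264.804,127.468) → (276.900,139.485) → (281.259,123.002) → (264.804,127.468). Closed: final G1 returns to the first vertex.

G21
G90
G00 X39.904 Y121.689
M4 S234
G1 X76.860 Y121.689 F2942
G1 X76.860 Y101.123
G1 X39.904 Y101.123
G1 X39.904 Y121.689
M5
G00 X274.076 Y52.276
M4 S592
G1 X268.267 Y60.212 F2619
G1 X262.516 Y68.450
G1 X256.823 Y76.989
G1 X251.189 Y85.829
G1 X245.613 Y94.971
G1 X240.096 Y104.415
G1 X234.637 Y114.160
G1 X229.236 Y124.207
M5
G00 X212.738 Y118.850
M4 S592
G1 X217.335 Y114.238 F2619
G1 X213.406 Y112.412
G1 X202.988 Y112.481
G1 X188.122 Y113.553
G1 X170.846 Y114.735
G1 X153.199 Y115.134
G1 X137.221 Y113.860
G1 X124.950 Y110.019
M5
G00 X264.804 Y127.468
M4 S234
G1 X276.900 Y139.485 F2942
G1 X281.259 Y123.002
G1 X264.804 Y127.468
M5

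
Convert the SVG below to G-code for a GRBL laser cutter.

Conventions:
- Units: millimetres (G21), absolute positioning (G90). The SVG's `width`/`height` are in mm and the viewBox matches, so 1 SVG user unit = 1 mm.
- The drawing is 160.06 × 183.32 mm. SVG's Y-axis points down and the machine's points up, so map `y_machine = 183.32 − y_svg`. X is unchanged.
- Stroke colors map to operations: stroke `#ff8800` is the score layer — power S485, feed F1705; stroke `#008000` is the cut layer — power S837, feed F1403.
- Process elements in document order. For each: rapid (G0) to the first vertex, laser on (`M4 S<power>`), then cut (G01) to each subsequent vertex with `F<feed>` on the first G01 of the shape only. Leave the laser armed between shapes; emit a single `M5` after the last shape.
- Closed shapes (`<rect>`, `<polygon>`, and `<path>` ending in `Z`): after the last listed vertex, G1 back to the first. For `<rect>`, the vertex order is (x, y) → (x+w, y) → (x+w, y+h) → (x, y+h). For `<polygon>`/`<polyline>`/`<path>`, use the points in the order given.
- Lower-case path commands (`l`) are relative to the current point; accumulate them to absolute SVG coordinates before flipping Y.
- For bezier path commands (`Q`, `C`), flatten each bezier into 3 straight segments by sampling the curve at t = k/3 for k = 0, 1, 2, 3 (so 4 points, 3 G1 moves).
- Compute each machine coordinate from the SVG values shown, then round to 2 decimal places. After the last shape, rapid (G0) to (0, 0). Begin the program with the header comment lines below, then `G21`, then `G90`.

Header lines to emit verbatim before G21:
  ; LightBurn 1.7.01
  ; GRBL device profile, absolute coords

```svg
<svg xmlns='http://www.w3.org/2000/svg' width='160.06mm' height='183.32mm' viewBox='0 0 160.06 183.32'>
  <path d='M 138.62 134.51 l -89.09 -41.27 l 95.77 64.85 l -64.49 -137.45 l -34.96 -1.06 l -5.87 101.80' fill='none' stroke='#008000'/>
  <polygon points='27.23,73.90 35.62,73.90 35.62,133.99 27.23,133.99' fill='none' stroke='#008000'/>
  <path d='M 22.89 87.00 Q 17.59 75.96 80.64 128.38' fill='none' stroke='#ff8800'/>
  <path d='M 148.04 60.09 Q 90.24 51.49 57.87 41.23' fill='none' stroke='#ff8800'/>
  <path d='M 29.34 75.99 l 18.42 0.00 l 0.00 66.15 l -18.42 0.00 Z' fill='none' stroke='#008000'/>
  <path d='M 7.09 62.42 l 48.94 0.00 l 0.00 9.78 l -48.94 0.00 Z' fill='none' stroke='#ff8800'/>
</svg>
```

; LightBurn 1.7.01
; GRBL device profile, absolute coords
G21
G90
G0 X138.62 Y48.81
M4 S837
G01 X49.53 Y90.08 F1403
G01 X145.30 Y25.23
G01 X80.81 Y162.68
G01 X45.85 Y163.74
G01 X39.98 Y61.94
G0 X27.23 Y109.42
M4 S837
G01 X35.62 Y109.42 F1403
G01 X35.62 Y49.33
G01 X27.23 Y49.33
G01 X27.23 Y109.42
G0 X22.89 Y96.32
M4 S485
G01 X26.95 Y96.63 F1705
G01 X46.20 Y82.84
G01 X80.64 Y54.94
G0 X148.04 Y123.23
M4 S485
G01 X112.33 Y129.15 F1705
G01 X82.28 Y135.43
G01 X57.87 Y142.09
G0 X29.34 Y107.33
M4 S837
G01 X47.76 Y107.33 F1403
G01 X47.76 Y41.18
G01 X29.34 Y41.18
G01 X29.34 Y107.33
G0 X7.09 Y120.90
M4 S485
G01 X56.03 Y120.90 F1705
G01 X56.03 Y111.12
G01 X7.09 Y111.12
G01 X7.09 Y120.90
M5
G0 X0.00 Y0.00

Since the viewBox matches the mm dimensions, user units are millimetres directly. The only transform is the Y-flip y_m = 183.32 − y_svg.

Shape 1 is a open polyline drawn with `<path>`. Its stroke #008000 means cut at S837, F1403. After flipping Y the toolpath is (138.62,48.81) → (49.53,90.08) → (145.30,25.23) → (80.81,162.68) → (45.85,163.74) → (39.98,61.94).

Shape 2 is a rectangle drawn with `<polygon>`. Its stroke #008000 means cut at S837, F1403. After flipping Y the toolpath is (27.23,109.42) → (35.62,109.42) → (35.62,49.33) → (27.23,49.33) → (27.23,109.42), returning to the start.

Shape 3 is a quadratic bezier drawn with `<path>`. Its stroke #ff8800 means score at S485, F1705. After flipping Y the toolpath is (22.89,96.32) → (26.95,96.63) → (46.20,82.84) → (80.64,54.94).

Shape 4 is a quadratic bezier drawn with `<path>`. Its stroke #ff8800 means score at S485, F1705. After flipping Y the toolpath is (148.04,123.23) → (112.33,129.15) → (82.28,135.43) → (57.87,142.09).

Shape 5 is a rectangle drawn with `<path>`. Its stroke #008000 means cut at S837, F1403. After flipping Y the toolpath is (29.34,107.33) → (47.76,107.33) → (47.76,41.18) → (29.34,41.18) → (29.34,107.33), returning to the start.

Shape 6 is a rectangle drawn with `<path>`. Its stroke #ff8800 means score at S485, F1705. After flipping Y the toolpath is (7.09,120.90) → (56.03,120.90) → (56.03,111.12) → (7.09,111.12) → (7.09,120.90), returning to the start.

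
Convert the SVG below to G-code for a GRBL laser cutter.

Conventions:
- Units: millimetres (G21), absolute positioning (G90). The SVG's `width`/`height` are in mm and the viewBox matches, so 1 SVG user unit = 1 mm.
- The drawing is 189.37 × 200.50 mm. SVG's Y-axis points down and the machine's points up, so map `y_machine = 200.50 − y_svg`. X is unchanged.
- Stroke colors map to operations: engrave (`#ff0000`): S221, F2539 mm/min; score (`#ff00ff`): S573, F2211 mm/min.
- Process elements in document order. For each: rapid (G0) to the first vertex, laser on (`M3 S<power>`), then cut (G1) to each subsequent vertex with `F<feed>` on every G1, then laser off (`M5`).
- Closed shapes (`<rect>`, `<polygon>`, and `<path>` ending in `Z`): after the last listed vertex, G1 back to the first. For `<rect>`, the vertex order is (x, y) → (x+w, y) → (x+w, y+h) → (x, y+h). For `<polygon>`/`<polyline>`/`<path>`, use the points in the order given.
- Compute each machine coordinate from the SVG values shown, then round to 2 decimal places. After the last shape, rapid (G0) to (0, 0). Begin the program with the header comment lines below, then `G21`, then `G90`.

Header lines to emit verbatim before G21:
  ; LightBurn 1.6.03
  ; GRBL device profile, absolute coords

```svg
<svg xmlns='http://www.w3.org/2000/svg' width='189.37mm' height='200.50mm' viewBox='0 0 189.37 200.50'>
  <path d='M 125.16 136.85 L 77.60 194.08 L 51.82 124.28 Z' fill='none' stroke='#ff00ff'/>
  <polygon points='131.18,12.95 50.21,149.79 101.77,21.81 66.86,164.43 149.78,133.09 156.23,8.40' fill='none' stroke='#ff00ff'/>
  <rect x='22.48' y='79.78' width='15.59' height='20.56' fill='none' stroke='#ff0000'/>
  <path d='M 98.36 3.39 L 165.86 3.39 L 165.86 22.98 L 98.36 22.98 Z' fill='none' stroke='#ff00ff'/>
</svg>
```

viewBox `0 0 189.37 200.50` with mm width/height → 1 unit = 1 mm. Flip: y_m = 200.50 − y_svg.

**Shape 1** — `<path>` regular polygon, stroke `#ff00ff` → score (S573, F2211). Machine vertices: (125.16,63.65) → (77.60,6.42) → (51.82,76.22) → (125.16,63.65). Closed: final G1 returns to the first vertex.

**Shape 2** — `<polygon>` closed polygon, stroke `#ff00ff` → score (S573, F2211). Machine vertices: (131.18,187.55) → (50.21,50.71) → (101.77,178.69) → (66.86,36.07) → (149.78,67.41) → (156.23,192.10) → (131.18,187.55). Closed: final G1 returns to the first vertex.

**Shape 3** — `<rect>` rectangle, stroke `#ff0000` → engrave (S221, F2539). Machine vertices: (22.48,120.72) → (38.07,120.72) → (38.07,100.16) → (22.48,100.16) → (22.48,120.72). Closed: final G1 returns to the first vertex.

**Shape 4** — `<path>` rectangle, stroke `#ff00ff` → score (S573, F2211). Machine vertices: (98.36,197.11) → (165.86,197.11) → (165.86,177.52) → (98.36,177.52) → (98.36,197.11). Closed: final G1 returns to the first vertex.

; LightBurn 1.6.03
; GRBL device profile, absolute coords
G21
G90
G0 X125.16 Y63.65
M3 S573
G1 X77.60 Y6.42 F2211
G1 X51.82 Y76.22 F2211
G1 X125.16 Y63.65 F2211
M5
G0 X131.18 Y187.55
M3 S573
G1 X50.21 Y50.71 F2211
G1 X101.77 Y178.69 F2211
G1 X66.86 Y36.07 F2211
G1 X149.78 Y67.41 F2211
G1 X156.23 Y192.10 F2211
G1 X131.18 Y187.55 F2211
M5
G0 X22.48 Y120.72
M3 S221
G1 X38.07 Y120.72 F2539
G1 X38.07 Y100.16 F2539
G1 X22.48 Y100.16 F2539
G1 X22.48 Y120.72 F2539
M5
G0 X98.36 Y197.11
M3 S573
G1 X165.86 Y197.11 F2211
G1 X165.86 Y177.52 F2211
G1 X98.36 Y177.52 F2211
G1 X98.36 Y197.11 F2211
M5
G0 X0.00 Y0.00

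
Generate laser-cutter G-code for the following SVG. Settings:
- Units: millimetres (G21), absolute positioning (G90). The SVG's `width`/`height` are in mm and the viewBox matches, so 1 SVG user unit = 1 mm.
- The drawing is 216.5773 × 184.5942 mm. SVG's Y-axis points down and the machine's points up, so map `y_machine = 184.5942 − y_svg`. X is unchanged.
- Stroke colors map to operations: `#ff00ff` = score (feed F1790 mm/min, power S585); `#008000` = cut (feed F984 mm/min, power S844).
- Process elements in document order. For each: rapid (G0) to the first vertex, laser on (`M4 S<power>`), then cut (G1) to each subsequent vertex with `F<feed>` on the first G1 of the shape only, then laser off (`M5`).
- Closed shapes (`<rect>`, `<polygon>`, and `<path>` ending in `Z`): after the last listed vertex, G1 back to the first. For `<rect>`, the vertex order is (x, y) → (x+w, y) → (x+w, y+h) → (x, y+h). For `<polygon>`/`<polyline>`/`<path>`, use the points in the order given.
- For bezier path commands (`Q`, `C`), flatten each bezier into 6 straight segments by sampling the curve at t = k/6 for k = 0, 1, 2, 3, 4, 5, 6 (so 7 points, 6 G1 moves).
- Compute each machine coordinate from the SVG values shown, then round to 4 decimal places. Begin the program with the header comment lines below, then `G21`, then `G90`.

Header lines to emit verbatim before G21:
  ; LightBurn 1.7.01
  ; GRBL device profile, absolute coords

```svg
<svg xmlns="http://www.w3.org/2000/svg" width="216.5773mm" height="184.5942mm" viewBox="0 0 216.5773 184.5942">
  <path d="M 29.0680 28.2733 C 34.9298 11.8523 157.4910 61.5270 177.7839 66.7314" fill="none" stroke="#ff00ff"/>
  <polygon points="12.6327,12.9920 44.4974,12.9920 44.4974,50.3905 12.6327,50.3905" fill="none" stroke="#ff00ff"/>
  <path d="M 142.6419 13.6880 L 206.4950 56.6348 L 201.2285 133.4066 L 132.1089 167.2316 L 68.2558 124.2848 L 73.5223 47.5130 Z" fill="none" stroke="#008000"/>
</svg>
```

Since the viewBox matches the mm dimensions, user units are millimetres directly. The only transform is the Y-flip y_m = 184.5942 − y_svg.

Shape 1 is a cubic bezier drawn with `<path>`. Its stroke #ff00ff means score at S585, F1790. After flipping Y the toolpath is (29.0680,156.3209) → (40.7101,159.5353) → (65.7197,154.8050) → (98.0143,145.2014) → (131.5115,133.7956) → (160.1288,123.6590) → (177.7839,117.8628).

Shape 2 is a rectangle drawn with `<polygon>`. Its stroke #ff00ff means score at S585, F1790. After flipping Y the toolpath is (12.6327,171.6022) → (44.4974,171.6022) → (44.4974,134.2037) → (12.6327,134.2037) → (12.6327,171.6022), returning to the start.

Shape 3 is a regular polygon drawn with `<path>`. Its stroke #008000 means cut at S844, F984. After flipping Y the toolpath is (142.6419,170.9062) → (206.4950,127.9594) → (201.2285,51.1876) → (132.1089,17.3626) → (68.2558,60.3094) → (73.5223,137.0812) → (142.6419,170.9062), returning to the start.

; LightBurn 1.7.01
; GRBL device profile, absolute coords
G21
G90
G0 X29.0680 Y156.3209
M4 S585
G1 X40.7101 Y159.5353 F1790
G1 X65.7197 Y154.8050
G1 X98.0143 Y145.2014
G1 X131.5115 Y133.7956
G1 X160.1288 Y123.6590
G1 X177.7839 Y117.8628
M5
G0 X12.6327 Y171.6022
M4 S585
G1 X44.4974 Y171.6022 F1790
G1 X44.4974 Y134.2037
G1 X12.6327 Y134.2037
G1 X12.6327 Y171.6022
M5
G0 X142.6419 Y170.9062
M4 S844
G1 X206.4950 Y127.9594 F984
G1 X201.2285 Y51.1876
G1 X132.1089 Y17.3626
G1 X68.2558 Y60.3094
G1 X73.5223 Y137.0812
G1 X142.6419 Y170.9062
M5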